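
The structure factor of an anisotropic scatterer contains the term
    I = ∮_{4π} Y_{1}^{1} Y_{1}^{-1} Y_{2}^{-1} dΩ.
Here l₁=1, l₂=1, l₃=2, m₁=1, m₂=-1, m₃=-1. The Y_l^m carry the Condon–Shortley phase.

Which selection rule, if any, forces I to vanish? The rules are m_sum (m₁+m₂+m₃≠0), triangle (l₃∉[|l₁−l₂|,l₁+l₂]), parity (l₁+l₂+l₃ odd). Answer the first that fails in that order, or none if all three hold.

azimuthal sum: 1 − 1 − 1 = -1  ✗
0 ≤ 2 ≤ 2 (triangle on l)
L = 1 + 1 + 2 = 4 (even)

m_sum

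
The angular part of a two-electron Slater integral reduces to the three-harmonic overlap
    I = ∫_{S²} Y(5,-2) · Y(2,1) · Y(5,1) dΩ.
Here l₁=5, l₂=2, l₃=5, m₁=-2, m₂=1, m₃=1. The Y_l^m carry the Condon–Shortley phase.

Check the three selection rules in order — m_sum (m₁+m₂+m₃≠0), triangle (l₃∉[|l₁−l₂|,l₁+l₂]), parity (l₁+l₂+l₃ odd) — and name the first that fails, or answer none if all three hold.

m₁+m₂+m₃ = -2 + 1 + 1 = 0  ✓
triangle: |5−2|=3 ≤ l₃=5 ≤ 5+2=7  ✓
parity: l₁+l₂+l₃ = 12 is even  ✓

none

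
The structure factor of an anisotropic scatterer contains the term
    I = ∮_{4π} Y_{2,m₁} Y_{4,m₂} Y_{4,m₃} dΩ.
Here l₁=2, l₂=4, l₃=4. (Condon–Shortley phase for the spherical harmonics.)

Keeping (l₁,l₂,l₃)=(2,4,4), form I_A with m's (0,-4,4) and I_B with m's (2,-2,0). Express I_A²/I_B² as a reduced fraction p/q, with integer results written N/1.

196/135

Shared (l₁,l₂,l₃)=(2,4,4): N and (l;000)² cancel in I_A²/I_B².
A: Δ = 2!·2!·6!/11! = 1/13860; Racah Σ t=0..0: t=0:+1/2880 = 1/2880; ⇒ 3j(2 4 4; 0 -4 4)² = 28/495, sgn +1
B: Δ = 2!·2!·6!/11! = 1/13860; Racah Σ t=0..0: t=0:+1/192 = 1/192; ⇒ 3j(2 4 4; 2 -2 0)² = 3/77, sgn +1
I_A²/I_B² = (28/495)/(3/77) = 196/135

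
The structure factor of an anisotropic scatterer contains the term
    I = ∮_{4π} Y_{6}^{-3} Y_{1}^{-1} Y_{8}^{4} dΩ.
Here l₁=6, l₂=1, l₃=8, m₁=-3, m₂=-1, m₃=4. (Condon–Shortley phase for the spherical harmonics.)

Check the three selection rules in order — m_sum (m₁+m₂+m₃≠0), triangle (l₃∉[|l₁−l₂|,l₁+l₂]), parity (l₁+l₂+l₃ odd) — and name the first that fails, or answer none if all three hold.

triangle

m₁+m₂+m₃ = -3 − 1 + 4 = 0  ✓
triangle: |6−1|=5 ≤ l₃=8 ≤ 6+1=7  ✗
parity: l₁+l₂+l₃ = 15 is odd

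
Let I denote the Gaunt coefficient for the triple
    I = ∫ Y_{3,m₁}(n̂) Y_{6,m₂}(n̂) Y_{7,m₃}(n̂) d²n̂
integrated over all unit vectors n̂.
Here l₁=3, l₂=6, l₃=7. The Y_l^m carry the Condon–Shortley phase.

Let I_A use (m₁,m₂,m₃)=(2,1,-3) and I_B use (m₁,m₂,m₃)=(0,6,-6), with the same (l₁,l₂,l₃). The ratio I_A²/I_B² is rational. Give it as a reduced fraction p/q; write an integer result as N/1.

Same 3,6,7: normalisation and zero-m 3j drop out of the ratio.
A: Δ: 2! 4! 10! / 17! → 1/2042040; sum: t=0:+1/362880 t=1:−1/414720 = 1/2903040; 3j²(3 6 7; 2 1 -3) = Δ·Π!·Σ² = 25/68068  (sign +1)
B: Δ: 2! 4! 10! / 17! → 1/2042040; sum: t=2:+1/43545600 = 1/43545600; 3j²(3 6 7; 0 6 -6) = Δ·Π!·Σ² = 33/1190  (sign -1)
I_A²/I_B² = (25/68068)/(33/1190) = 125/9438

125/9438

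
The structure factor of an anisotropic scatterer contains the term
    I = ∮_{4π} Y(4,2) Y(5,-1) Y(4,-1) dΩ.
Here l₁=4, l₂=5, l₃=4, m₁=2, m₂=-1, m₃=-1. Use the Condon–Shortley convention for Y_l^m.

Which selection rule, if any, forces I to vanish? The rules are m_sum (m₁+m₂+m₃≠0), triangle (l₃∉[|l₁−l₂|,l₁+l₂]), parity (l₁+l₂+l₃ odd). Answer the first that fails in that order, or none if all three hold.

Σmᵢ = 0  ✓
l₃∈[|l₁−l₂|,l₁+l₂]=[1,9], have l₃=4  ✓
Σlᵢ = 13 ⇒ odd  ✗

parity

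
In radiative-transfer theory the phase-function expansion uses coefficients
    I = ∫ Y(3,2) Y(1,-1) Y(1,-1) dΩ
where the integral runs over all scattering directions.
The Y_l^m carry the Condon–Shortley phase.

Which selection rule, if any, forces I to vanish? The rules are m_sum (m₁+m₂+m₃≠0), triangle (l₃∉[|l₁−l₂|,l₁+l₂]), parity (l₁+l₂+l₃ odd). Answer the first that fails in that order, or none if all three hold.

triangle

Σmᵢ = 0  ✓
l₃∈[|l₁−l₂|,l₁+l₂]=[2,4], have l₃=1  ✗
Σlᵢ = 5 ⇒ odd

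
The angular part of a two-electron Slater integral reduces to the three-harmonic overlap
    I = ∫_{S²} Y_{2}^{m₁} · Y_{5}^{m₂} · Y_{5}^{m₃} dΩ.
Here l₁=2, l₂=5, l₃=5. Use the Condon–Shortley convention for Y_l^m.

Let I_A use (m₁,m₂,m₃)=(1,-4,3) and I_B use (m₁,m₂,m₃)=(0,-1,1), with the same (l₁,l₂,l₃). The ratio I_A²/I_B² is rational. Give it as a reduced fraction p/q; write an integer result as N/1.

49/27

Shared (l₁,l₂,l₃)=(2,5,5): N and (l;000)² cancel in I_A²/I_B².
A: Δ = 2!·2!·8!/13! = 1/38610; Racah Σ t=0..1: t=0:+1/10080 t=1:−1/80640 = 1/11520; ⇒ 3j(2 5 5; 1 -4 3)² = 49/1430, sgn +1
B: Δ = 2!·2!·8!/13! = 1/38610; Racah Σ t=0..2: t=0:+1/2304 t=1:−1/720 t=2:+1/5760 = -1/1280; ⇒ 3j(2 5 5; 0 -1 1)² = 27/1430, sgn -1
I_A²/I_B² = (49/1430)/(27/1430) = 49/27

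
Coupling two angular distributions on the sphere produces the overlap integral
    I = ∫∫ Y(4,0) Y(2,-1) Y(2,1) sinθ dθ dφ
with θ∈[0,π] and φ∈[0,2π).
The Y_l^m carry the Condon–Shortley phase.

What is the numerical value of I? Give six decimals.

Rules hold: Σm=0, L=8 even, 2≤2≤6.
N = 9·5·5 = 225
Δ = 4!·4!·0!/9! = 1/630
Racah Σ t=2..2: t=2:+1/16 = 1/16
⇒ 3j(4 2 2; 0 0 0)² = 2/35, sgn +1
Racah Σ t=1..1: t=1:−1/36 = -1/36
⇒ 3j(4 2 2; 0 -1 1)² = 8/315, sgn +1
4πI² = N·(3j₀)²·(3jₘ)² = 16/49
I = +1·√(0.326531/4π) = 0.16119702

0.161197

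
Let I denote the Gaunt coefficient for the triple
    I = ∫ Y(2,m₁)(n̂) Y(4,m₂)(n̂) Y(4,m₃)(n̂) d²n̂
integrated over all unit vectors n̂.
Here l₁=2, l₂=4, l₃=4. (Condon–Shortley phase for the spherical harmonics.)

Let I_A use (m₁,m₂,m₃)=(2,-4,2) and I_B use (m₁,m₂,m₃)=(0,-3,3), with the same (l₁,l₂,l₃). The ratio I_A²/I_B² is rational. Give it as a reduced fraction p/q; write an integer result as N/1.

24/7

Same 2,4,4: normalisation and zero-m 3j drop out of the ratio.
A: Δ: 2! 2! 6! / 11! → 1/13860; sum: t=0:+1/2880 = 1/2880; 3j²(2 4 4; 2 -4 2) = Δ·Π!·Σ² = 2/165  (sign +1)
B: Δ: 2! 2! 6! / 11! → 1/13860; sum: t=0:+1/480 t=1:−1/720 = 1/1440; 3j²(2 4 4; 0 -3 3) = Δ·Π!·Σ² = 7/1980  (sign -1)
I_A²/I_B² = (2/165)/(7/1980) = 24/7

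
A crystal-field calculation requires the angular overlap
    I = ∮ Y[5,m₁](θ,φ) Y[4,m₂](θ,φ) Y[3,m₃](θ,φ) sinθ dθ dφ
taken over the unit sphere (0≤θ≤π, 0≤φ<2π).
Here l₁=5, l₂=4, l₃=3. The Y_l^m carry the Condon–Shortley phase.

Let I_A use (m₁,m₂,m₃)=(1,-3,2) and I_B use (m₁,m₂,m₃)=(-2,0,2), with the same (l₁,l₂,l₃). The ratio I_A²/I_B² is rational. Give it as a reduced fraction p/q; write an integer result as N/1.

Same 5,4,3: normalisation and zero-m 3j drop out of the ratio.
A: Δ: 6! 4! 2! / 13! → 1/180180; sum: t=0:+1/17280 t=1:−1/1440 = -11/17280; 3j²(5 4 3; 1 -3 2) = Δ·Π!·Σ² = 11/468  (sign +1)
B: Δ: 6! 4! 2! / 13! → 1/180180; sum: t=3:−1/864 t=4:+1/576 = 1/1728; 3j²(5 4 3; -2 0 2) = Δ·Π!·Σ² = 5/1287  (sign -1)
I_A²/I_B² = (11/468)/(5/1287) = 121/20

121/20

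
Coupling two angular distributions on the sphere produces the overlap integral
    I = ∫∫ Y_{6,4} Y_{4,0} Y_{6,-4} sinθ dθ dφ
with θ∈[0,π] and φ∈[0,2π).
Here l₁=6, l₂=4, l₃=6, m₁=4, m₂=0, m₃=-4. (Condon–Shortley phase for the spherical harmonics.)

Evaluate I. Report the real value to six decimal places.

Rules hold: Σm=0, L=16 even, 2≤6≤10.
N = 13·9·13 = 1521
Δ = 4!·8!·4!/17! = 1/15315300
Racah Σ t=0..4: t=0:+1/829440 t=1:−1/25920 t=2:+1/9216 t=3:−1/25920 t=4:+1/829440 = 7/207360
⇒ 3j(6 4 6; 0 0 0)² = 28/2431, sgn +1
Racah Σ t=0..2: t=0:+1/829440 t=1:−1/181440 t=2:+1/645120 = -1/362880
⇒ 3j(6 4 6; 4 0 -4)² = 256/17017, sgn -1
4πI² = N·(3j₀)²·(3jₘ)² = 9216/34969
I = -1·√(0.263548/4π) = -0.14481872

-0.144819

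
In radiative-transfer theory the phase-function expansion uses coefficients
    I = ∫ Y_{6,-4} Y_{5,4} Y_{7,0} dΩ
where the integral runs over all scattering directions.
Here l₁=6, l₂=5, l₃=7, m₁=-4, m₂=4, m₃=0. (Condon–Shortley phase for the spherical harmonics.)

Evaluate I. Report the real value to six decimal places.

0.150533

m-sum 0 ✓  L=18 even ✓  1≤7≤11 ✓
Π(2lᵢ+1) = 13×11×15 = 2145
triangle coeff Δ(6,5,7) = 1/174594420
Σ_t [0,4]: t=0:+1/4147200 t=1:−1/207360 t=2:+1/82944 t=3:−1/207360 t=4:+1/4147200 = 1/345600
(3j)²=420/46189 [(6 5 7; 0 0 0)], sign=-1
Σ_t [3,4]: t=3:−1/21772800 t=4:+1/4147200 = 17/87091200
(3j)²=119/8151 [(6 5 7; -4 4 0)], sign=-1
⇒ 4πI² = 14700/51623
I = (+1)√(14700/51623/(4π)) = 0.15053314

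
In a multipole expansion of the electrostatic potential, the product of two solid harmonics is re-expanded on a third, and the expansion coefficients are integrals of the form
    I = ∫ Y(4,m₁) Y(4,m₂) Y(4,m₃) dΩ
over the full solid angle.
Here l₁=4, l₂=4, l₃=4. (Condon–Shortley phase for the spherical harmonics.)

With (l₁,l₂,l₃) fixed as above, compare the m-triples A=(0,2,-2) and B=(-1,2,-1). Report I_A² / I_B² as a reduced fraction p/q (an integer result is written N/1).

l's match ⇒ only the (l;m) 3-j factors differ between A and B.
A: triangle coeff Δ(4,4,4) = 1/450450; Σ_t [2,4]: t=2:+1/384 t=3:−1/216 t=4:+1/2304 = -11/6912; (3j)²=11/1638 [(4 4 4; 0 2 -2)], sign=-1
B: triangle coeff Δ(4,4,4) = 1/450450; Σ_t [2,4]: t=2:+1/576 t=3:−1/144 t=4:+1/576 = -1/288; (3j)²=20/1001 [(4 4 4; -1 2 -1)], sign=+1
I_A²/I_B² = (11/1638)/(20/1001) = 121/360

121/360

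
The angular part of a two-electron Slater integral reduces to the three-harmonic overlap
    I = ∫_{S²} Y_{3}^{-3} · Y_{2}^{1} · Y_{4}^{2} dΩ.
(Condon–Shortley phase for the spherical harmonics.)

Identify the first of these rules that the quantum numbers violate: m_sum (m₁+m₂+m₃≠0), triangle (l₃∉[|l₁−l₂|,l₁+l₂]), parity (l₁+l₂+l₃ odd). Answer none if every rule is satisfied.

parity

azimuthal sum: -3 + 1 + 2 = 0  ✓
1 ≤ 4 ≤ 5 (triangle on l)  ✓
L = 3 + 2 + 4 = 9 (odd)  ✗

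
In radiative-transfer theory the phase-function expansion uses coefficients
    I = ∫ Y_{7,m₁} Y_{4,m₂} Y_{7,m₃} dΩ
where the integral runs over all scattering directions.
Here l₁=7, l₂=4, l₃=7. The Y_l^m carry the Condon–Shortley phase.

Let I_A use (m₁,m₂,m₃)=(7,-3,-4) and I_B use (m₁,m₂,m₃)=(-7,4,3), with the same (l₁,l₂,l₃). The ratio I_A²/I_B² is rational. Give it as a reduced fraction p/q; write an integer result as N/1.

11/2

Same 7,4,7: normalisation and zero-m 3j drop out of the ratio.
A: Δ: 4! 10! 4! / 19! → 1/58198140; sum: t=0:+1/522547200 = 1/522547200; 3j²(7 4 7; 7 -3 -4) = Δ·Π!·Σ² = 77/11628  (sign -1)
B: Δ: 4! 10! 4! / 19! → 1/58198140; sum: t=4:+1/2090188800 = 1/2090188800; 3j²(7 4 7; -7 4 3) = Δ·Π!·Σ² = 7/5814  (sign +1)
I_A²/I_B² = (77/11628)/(7/5814) = 11/2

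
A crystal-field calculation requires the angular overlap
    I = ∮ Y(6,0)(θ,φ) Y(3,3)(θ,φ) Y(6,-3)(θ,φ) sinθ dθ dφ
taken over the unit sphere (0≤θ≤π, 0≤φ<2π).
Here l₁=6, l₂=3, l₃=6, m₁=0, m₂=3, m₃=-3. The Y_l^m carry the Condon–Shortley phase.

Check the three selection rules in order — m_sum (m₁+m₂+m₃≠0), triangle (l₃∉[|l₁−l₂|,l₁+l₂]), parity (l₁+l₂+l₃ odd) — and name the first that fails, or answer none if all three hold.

parity

azimuthal sum: 0 + 3 − 3 = 0  ✓
3 ≤ 6 ≤ 9 (triangle on l)  ✓
L = 6 + 3 + 6 = 15 (odd)  ✗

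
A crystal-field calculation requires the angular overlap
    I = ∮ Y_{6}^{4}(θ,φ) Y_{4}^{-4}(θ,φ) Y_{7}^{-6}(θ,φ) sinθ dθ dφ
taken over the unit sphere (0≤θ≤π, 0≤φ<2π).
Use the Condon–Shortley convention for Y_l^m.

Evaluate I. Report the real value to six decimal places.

m-sum = 4 − 4 − 6 = -6 ≠ 0 ⇒ I = 0

0.000000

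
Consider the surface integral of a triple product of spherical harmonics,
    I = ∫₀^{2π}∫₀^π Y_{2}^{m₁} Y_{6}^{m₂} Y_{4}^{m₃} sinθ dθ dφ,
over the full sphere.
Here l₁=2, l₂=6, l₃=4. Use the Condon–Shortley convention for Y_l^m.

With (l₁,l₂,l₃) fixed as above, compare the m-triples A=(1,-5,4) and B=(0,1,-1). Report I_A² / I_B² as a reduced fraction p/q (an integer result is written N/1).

Same 2,6,4: normalisation and zero-m 3j drop out of the ratio.
A: Δ: 4! 0! 8! / 13! → 1/6435; sum: t=1:−1/241920 = -1/241920; 3j²(2 6 4; 1 -5 4) = Δ·Π!·Σ² = 1/39  (sign -1)
B: Δ: 4! 0! 8! / 13! → 1/6435; sum: t=2:+1/2880 = 1/2880; 3j²(2 6 4; 0 1 -1) = Δ·Π!·Σ² = 14/429  (sign -1)
I_A²/I_B² = (1/39)/(14/429) = 11/14

11/14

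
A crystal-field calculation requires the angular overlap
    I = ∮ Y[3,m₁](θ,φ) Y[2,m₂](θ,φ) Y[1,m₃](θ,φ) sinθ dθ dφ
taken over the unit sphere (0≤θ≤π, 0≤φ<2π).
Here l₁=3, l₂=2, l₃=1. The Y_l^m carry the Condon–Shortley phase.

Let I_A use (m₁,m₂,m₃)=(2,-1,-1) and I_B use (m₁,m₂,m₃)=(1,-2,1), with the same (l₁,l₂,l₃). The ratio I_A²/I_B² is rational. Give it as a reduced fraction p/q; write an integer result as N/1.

l's match ⇒ only the (l;m) 3-j factors differ between A and B.
A: triangle coeff Δ(3,2,1) = 1/105; Σ_t [1,1]: t=1:−1/12 = -1/12; (3j)²=2/21 [(3 2 1; 2 -1 -1)], sign=-1
B: triangle coeff Δ(3,2,1) = 1/105; Σ_t [0,0]: t=0:+1/48 = 1/48; (3j)²=1/105 [(3 2 1; 1 -2 1)], sign=+1
I_A²/I_B² = (2/21)/(1/105) = 10/1

10/1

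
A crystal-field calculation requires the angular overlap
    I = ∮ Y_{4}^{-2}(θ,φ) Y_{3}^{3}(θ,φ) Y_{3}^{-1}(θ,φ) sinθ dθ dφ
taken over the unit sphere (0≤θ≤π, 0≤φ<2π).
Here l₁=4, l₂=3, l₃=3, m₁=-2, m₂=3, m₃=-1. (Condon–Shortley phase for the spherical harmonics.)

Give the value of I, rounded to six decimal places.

-0.188451

Checks pass: Σm=0; 10 even; l₃=3∈[1,7].
(2·4+1)(2·3+1)(2·3+1) = 441
Δ: 4! 4! 2! / 11! → 1/34650
sum: t=1:−1/72 t=2:+1/16 t=3:−1/72 = 5/144
3j²(4 3 3; 0 0 0) = Δ·Π!·Σ² = 2/77  (sign -1)
sum: t=4:+1/192 = 1/192
3j²(4 3 3; -2 3 -1) = Δ·Π!·Σ² = 3/77  (sign +1)
combine: 4πI² = 441·2/77·3/77 = 54/121
take √, sign -1: I = -0.18845135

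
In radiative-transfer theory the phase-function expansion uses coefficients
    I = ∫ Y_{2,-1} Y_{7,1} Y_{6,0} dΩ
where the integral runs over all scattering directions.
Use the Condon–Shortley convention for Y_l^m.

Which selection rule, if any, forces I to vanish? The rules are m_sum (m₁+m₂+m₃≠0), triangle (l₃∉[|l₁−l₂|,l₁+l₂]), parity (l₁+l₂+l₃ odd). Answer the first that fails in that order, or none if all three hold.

parity

Σmᵢ = 0  ✓
l₃∈[|l₁−l₂|,l₁+l₂]=[5,9], have l₃=6  ✓
Σlᵢ = 15 ⇒ odd  ✗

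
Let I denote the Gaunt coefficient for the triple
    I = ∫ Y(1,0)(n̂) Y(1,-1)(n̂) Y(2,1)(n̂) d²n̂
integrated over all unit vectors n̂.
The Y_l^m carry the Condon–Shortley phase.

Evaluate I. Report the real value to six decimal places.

Checks pass: Σm=0; 4 even; l₃=2∈[0,2].
(2·1+1)(2·1+1)(2·2+1) = 45
Δ: 0! 2! 2! / 5! → 1/30
sum: t=0:+1/1 = 1/1
3j²(1 1 2; 0 0 0) = Δ·Π!·Σ² = 2/15  (sign +1)
sum: t=0:+1/2 = 1/2
3j²(1 1 2; 0 -1 1) = Δ·Π!·Σ² = 1/10  (sign -1)
combine: 4πI² = 45·2/15·1/10 = 3/5
take √, sign -1: I = -0.21850969

-0.218510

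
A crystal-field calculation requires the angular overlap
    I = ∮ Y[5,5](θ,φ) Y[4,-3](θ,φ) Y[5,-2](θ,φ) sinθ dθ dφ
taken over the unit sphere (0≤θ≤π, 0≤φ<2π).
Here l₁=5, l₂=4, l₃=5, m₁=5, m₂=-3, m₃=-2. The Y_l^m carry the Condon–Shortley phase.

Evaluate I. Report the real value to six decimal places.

0.140629

Rules hold: Σm=0, L=14 even, 1≤5≤9.
N = 11·9·11 = 1089
Δ = 4!·6!·4!/15! = 1/3153150
Racah Σ t=0..4: t=0:+1/69120 t=1:−1/1728 t=2:+1/576 t=3:−1/1728 t=4:+1/69120 = 7/11520
⇒ 3j(5 4 5; 0 0 0)² = 2/143, sgn -1
Racah Σ t=0..0: t=0:+1/103680 = 1/103680
⇒ 3j(5 4 5; 5 -3 -2)² = 7/429, sgn -1
4πI² = N·(3j₀)²·(3jₘ)² = 42/169
I = +1·√(0.248521/4π) = 0.14062948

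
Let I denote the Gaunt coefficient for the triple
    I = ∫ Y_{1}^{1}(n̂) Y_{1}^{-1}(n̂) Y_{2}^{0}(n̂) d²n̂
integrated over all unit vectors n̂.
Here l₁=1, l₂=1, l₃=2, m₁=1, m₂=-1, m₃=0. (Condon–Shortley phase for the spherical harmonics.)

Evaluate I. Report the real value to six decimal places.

Checks pass: Σm=0; 4 even; l₃=2∈[0,2].
(2·1+1)(2·1+1)(2·2+1) = 45
Δ: 0! 2! 2! / 5! → 1/30
sum: t=0:+1/1 = 1/1
3j²(1 1 2; 0 0 0) = Δ·Π!·Σ² = 2/15  (sign +1)
sum: t=0:+1/4 = 1/4
3j²(1 1 2; 1 -1 0) = Δ·Π!·Σ² = 1/30  (sign +1)
combine: 4πI² = 45·2/15·1/30 = 1/5
take √, sign +1: I = 0.12615663

0.126157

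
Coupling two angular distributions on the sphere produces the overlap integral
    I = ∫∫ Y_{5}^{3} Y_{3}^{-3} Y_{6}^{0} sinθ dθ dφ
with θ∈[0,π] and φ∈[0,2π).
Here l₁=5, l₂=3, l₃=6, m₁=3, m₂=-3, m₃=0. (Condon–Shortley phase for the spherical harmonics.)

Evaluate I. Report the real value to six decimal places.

Rules hold: Σm=0, L=14 even, 2≤6≤8.
N = 11·7·13 = 1001
Δ = 2!·8!·4!/15! = 1/675675
Racah Σ t=0..2: t=0:+1/8640 t=1:−1/2304 t=2:+1/8640 = -7/34560
⇒ 3j(5 3 6; 0 0 0)² = 7/429, sgn -1
Racah Σ t=0..0: t=0:+1/69120 = 1/69120
⇒ 3j(5 3 6; 3 -3 0)² = 4/429, sgn +1
4πI² = N·(3j₀)²·(3jₘ)² = 196/1287
I = -1·√(0.152292/4π) = -0.11008644

-0.110086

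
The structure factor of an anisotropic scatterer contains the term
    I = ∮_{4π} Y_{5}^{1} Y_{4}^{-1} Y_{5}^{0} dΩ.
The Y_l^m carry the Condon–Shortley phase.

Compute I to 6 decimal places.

Rules hold: Σm=0, L=14 even, 1≤5≤9.
N = 11·9·11 = 1089
Δ = 4!·6!·4!/15! = 1/3153150
Racah Σ t=0..4: t=0:+1/69120 t=1:−1/1728 t=2:+1/576 t=3:−1/1728 t=4:+1/69120 = 7/11520
⇒ 3j(5 4 5; 0 0 0)² = 2/143, sgn -1
Racah Σ t=0..3: t=0:+1/6912 t=1:−1/864 t=2:+1/1152 t=3:−1/17280 = -7/34560
⇒ 3j(5 4 5; 1 -1 0)² = 1/429, sgn +1
4πI² = N·(3j₀)²·(3jₘ)² = 6/169
I = -1·√(0.035503/4π) = -0.05315295

-0.053153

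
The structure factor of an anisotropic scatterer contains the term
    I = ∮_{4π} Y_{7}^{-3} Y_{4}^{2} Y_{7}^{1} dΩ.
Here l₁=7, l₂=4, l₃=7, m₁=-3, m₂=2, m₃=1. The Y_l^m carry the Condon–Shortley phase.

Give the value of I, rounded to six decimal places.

m-sum 0 ✓  L=18 even ✓  3≤7≤11 ✓
Π(2lᵢ+1) = 15×9×15 = 2025
triangle coeff Δ(7,4,7) = 1/58198140
Σ_t [0,4]: t=0:+1/17418240 t=1:−1/622080 t=2:+1/230400 t=3:−1/622080 t=4:+1/17418240 = 1/806400
(3j)²=2268/230945 [(7 4 7; 0 0 0)], sign=-1
Σ_t [2,4]: t=2:+1/7741440 t=3:−1/1088640 t=4:+1/1658880 = -13/69672960
(3j)²=325/149226 [(7 4 7; -3 2 1)], sign=-1
⇒ 4πI² = 546750/12623809
I = (+1)√(546750/12623809/(4π)) = 0.05870759

0.058708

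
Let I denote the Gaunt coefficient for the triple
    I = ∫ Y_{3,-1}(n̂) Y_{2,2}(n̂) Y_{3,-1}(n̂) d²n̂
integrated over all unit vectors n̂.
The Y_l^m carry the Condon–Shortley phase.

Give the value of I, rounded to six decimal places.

Rules hold: Σm=0, L=8 even, 1≤3≤5.
N = 7·5·7 = 245
Δ = 2!·4!·2!/9! = 1/3780
Racah Σ t=0..2: t=0:+1/24 t=1:−1/4 t=2:+1/24 = -1/6
⇒ 3j(3 2 3; 0 0 0)² = 4/105, sgn +1
Racah Σ t=2..2: t=2:+1/16 = 1/16
⇒ 3j(3 2 3; -1 2 -1)² = 2/35, sgn +1
4πI² = N·(3j₀)²·(3jₘ)² = 8/15
I = +1·√(0.533333/4π) = 0.20601291

0.206013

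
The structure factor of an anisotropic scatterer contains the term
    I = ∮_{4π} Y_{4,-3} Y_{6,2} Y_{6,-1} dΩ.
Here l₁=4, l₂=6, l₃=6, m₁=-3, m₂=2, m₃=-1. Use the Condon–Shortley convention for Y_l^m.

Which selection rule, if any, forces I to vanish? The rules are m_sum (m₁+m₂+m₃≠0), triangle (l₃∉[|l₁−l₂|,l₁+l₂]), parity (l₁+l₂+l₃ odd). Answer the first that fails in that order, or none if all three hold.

azimuthal sum: -3 + 2 − 1 = -2  ✗
2 ≤ 6 ≤ 10 (triangle on l)
L = 4 + 6 + 6 = 16 (even)

m_sum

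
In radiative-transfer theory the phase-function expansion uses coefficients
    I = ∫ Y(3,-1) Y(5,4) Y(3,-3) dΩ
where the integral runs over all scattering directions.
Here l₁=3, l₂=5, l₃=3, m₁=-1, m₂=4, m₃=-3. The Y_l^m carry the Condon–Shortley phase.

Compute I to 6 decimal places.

0.000000

Σlᵢ=11 odd — θ-integrand is odd under cosθ→−cosθ; I=0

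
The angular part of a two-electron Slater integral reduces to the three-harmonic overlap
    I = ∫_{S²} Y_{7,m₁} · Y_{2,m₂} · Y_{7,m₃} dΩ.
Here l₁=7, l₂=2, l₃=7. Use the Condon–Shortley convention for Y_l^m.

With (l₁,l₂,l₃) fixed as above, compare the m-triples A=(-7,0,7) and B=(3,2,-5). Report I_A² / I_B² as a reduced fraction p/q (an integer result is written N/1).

Same 7,2,7: normalisation and zero-m 3j drop out of the ratio.
A: Δ: 2! 12! 2! / 17! → 1/185640; sum: t=2:+1/1916006400 = 1/1916006400; 3j²(7 2 7; -7 0 7) = Δ·Π!·Σ² = 91/2040  (sign +1)
B: Δ: 2! 12! 2! / 17! → 1/185640; sum: t=2:+1/29030400 = 1/29030400; 3j²(7 2 7; 3 2 -5) = Δ·Π!·Σ² = 99/7735  (sign +1)
I_A²/I_B² = (91/2040)/(99/7735) = 8281/2376

8281/2376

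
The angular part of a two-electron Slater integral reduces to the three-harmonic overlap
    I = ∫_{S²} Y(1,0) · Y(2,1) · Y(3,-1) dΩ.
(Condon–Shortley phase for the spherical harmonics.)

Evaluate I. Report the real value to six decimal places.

-0.233597

Checks pass: Σm=0; 6 even; l₃=3∈[1,3].
(2·1+1)(2·2+1)(2·3+1) = 105
Δ: 0! 2! 4! / 7! → 1/105
sum: t=0:+1/4 = 1/4
3j²(1 2 3; 0 0 0) = Δ·Π!·Σ² = 3/35  (sign -1)
sum: t=0:+1/6 = 1/6
3j²(1 2 3; 0 1 -1) = Δ·Π!·Σ² = 8/105  (sign +1)
combine: 4πI² = 105·3/35·8/105 = 24/35
take √, sign -1: I = -0.23359668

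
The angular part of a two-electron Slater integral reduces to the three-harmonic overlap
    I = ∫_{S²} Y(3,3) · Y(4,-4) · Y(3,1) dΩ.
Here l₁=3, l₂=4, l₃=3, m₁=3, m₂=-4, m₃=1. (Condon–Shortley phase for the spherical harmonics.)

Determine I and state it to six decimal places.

-0.166198

Rules hold: Σm=0, L=10 even, 1≤3≤7.
N = 7·9·7 = 441
Δ = 4!·2!·4!/11! = 1/34650
Racah Σ t=1..3: t=1:−1/72 t=2:+1/16 t=3:−1/72 = 5/144
⇒ 3j(3 4 3; 0 0 0)² = 2/77, sgn -1
Racah Σ t=0..0: t=0:+1/1152 = 1/1152
⇒ 3j(3 4 3; 3 -4 1)² = 1/33, sgn +1
4πI² = N·(3j₀)²·(3jₘ)² = 42/121
I = -1·√(0.347107/4π) = -0.16619847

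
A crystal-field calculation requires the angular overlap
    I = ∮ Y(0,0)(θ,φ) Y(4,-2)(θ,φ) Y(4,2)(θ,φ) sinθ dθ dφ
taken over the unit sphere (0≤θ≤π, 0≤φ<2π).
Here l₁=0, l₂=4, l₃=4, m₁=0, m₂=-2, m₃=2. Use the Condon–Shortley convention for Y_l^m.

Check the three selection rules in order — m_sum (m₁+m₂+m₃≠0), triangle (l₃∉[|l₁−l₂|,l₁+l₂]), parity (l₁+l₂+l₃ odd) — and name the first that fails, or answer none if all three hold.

Σmᵢ = 0  ✓
l₃∈[|l₁−l₂|,l₁+l₂]=[4,4], have l₃=4  ✓
Σlᵢ = 8 ⇒ even  ✓

none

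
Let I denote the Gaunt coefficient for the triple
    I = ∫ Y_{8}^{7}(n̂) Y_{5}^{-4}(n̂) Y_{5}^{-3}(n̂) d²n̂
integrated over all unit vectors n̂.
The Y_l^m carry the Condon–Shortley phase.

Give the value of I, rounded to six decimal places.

-0.103694

m-sum 0 ✓  L=18 even ✓  3≤5≤13 ✓
Π(2lᵢ+1) = 17×11×11 = 2057
triangle coeff Δ(8,5,5) = 1/37413090
Σ_t [3,5]: t=3:−1/1036800 t=4:+1/331776 t=5:−1/1036800 = 1/921600
(3j)²=490/46189 [(8 5 5; 0 0 0)], sign=-1
Σ_t [0,1]: t=0:+1/203212800 t=1:−1/406425600 = 1/406425600
(3j)²=2/323 [(8 5 5; 7 -4 -3)], sign=+1
⇒ 4πI² = 10780/79781
I = (-1)√(10780/79781/(4π)) = -0.10369426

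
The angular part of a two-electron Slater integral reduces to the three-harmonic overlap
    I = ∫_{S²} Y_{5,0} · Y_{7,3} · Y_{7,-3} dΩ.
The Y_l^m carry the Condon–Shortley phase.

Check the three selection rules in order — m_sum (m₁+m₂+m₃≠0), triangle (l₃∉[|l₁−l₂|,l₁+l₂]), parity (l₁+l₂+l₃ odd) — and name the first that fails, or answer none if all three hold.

m₁+m₂+m₃ = 0 + 3 − 3 = 0  ✓
triangle: |5−7|=2 ≤ l₃=7 ≤ 5+7=12  ✓
parity: l₁+l₂+l₃ = 19 is odd  ✗

parity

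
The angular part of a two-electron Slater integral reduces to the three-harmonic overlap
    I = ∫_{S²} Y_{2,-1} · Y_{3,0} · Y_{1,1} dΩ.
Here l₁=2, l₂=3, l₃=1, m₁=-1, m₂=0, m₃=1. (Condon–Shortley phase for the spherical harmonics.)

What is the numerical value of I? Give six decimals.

0.143048

m-sum 0 ✓  L=6 even ✓  1≤1≤5 ✓
Π(2lᵢ+1) = 5×7×3 = 105
triangle coeff Δ(2,3,1) = 1/105
Σ_t [2,2]: t=2:+1/4 = 1/4
(3j)²=3/35 [(2 3 1; 0 0 0)], sign=-1
Σ_t [3,3]: t=3:−1/12 = -1/12
(3j)²=1/35 [(2 3 1; -1 0 1)], sign=-1
⇒ 4πI² = 9/35
I = (+1)√(9/35/(4π)) = 0.14304817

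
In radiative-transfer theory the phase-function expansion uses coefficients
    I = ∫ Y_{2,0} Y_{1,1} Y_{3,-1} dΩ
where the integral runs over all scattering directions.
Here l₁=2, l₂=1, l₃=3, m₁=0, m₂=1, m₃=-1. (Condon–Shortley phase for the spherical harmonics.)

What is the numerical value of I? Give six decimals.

-0.202301

Rules hold: Σm=0, L=6 even, 1≤3≤3.
N = 5·3·7 = 105
Δ = 0!·4!·2!/7! = 1/105
Racah Σ t=0..0: t=0:+1/4 = 1/4
⇒ 3j(2 1 3; 0 0 0)² = 3/35, sgn -1
Racah Σ t=0..0: t=0:+1/8 = 1/8
⇒ 3j(2 1 3; 0 1 -1)² = 2/35, sgn +1
4πI² = N·(3j₀)²·(3jₘ)² = 18/35
I = -1·√(0.514286/4π) = -0.20230066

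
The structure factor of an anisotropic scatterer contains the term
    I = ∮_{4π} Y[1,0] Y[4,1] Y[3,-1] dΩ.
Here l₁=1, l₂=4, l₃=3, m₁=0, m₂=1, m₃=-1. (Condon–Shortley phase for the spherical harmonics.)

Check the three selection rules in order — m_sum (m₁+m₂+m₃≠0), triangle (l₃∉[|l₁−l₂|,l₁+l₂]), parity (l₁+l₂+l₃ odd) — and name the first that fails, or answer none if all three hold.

none

m₁+m₂+m₃ = 0 + 1 − 1 = 0  ✓
triangle: |1−4|=3 ≤ l₃=3 ≤ 1+4=5  ✓
parity: l₁+l₂+l₃ = 8 is even  ✓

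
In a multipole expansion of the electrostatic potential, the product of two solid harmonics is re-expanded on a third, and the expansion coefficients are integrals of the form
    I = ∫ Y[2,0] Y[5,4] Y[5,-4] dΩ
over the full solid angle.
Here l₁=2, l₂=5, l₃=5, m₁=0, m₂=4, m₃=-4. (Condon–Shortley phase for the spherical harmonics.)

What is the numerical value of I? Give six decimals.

m-sum 0 ✓  L=12 even ✓  3≤5≤7 ✓
Π(2lᵢ+1) = 5×11×11 = 605
triangle coeff Δ(2,5,5) = 1/38610
Σ_t [0,2]: t=0:+1/2880 t=1:−1/576 t=2:+1/2880 = -1/960
(3j)²=10/429 [(2 5 5; 0 0 0)], sign=+1
Σ_t [1,2]: t=1:−1/40320 t=2:+1/20160 = 1/40320
(3j)²=6/715 [(2 5 5; 0 4 -4)], sign=-1
⇒ 4πI² = 20/169
I = (-1)√(20/169/(4π)) = -0.09704356

-0.097044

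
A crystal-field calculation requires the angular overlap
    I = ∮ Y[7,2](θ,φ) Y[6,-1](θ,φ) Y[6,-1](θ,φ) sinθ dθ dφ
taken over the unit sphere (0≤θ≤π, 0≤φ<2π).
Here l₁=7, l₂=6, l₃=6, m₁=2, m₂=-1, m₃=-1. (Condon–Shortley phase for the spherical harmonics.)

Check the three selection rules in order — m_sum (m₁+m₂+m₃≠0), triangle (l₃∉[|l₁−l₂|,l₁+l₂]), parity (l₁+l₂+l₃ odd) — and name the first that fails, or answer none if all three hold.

parity

m₁+m₂+m₃ = 2 − 1 − 1 = 0  ✓
triangle: |7−6|=1 ≤ l₃=6 ≤ 7+6=13  ✓
parity: l₁+l₂+l₃ = 19 is odd  ✗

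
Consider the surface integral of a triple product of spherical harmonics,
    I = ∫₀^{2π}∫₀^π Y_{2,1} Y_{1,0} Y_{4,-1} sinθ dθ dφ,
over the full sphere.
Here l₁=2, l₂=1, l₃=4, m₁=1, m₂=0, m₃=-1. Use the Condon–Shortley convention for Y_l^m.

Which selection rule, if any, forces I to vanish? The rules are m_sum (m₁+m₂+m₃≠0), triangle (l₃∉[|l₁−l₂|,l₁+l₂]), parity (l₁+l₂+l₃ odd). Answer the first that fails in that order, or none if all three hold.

m₁+m₂+m₃ = 1 + 0 − 1 = 0  ✓
triangle: |2−1|=1 ≤ l₃=4 ≤ 2+1=3  ✗
parity: l₁+l₂+l₃ = 7 is odd

triangle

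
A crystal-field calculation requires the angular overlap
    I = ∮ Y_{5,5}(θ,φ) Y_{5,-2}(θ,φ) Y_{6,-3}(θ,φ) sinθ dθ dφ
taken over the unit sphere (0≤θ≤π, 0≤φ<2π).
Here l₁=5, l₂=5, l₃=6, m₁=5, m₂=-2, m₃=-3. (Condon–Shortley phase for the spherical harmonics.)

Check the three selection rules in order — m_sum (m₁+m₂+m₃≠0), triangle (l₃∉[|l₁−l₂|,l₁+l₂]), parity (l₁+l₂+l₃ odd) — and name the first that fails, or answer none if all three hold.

none

Σmᵢ = 0  ✓
l₃∈[|l₁−l₂|,l₁+l₂]=[0,10], have l₃=6  ✓
Σlᵢ = 16 ⇒ even  ✓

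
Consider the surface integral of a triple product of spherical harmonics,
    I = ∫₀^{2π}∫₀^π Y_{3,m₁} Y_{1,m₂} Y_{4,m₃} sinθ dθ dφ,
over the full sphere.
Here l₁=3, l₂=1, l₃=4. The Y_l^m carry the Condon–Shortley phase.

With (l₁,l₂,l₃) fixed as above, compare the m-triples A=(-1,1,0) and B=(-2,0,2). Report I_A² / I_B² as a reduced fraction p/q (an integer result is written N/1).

l's match ⇒ only the (l;m) 3-j factors differ between A and B.
A: triangle coeff Δ(3,1,4) = 1/252; Σ_t [0,0]: t=0:+1/96 = 1/96; (3j)²=1/42 [(3 1 4; -1 1 0)], sign=+1
B: triangle coeff Δ(3,1,4) = 1/252; Σ_t [0,0]: t=0:+1/120 = 1/120; (3j)²=1/21 [(3 1 4; -2 0 2)], sign=+1
I_A²/I_B² = (1/42)/(1/21) = 1/2

1/2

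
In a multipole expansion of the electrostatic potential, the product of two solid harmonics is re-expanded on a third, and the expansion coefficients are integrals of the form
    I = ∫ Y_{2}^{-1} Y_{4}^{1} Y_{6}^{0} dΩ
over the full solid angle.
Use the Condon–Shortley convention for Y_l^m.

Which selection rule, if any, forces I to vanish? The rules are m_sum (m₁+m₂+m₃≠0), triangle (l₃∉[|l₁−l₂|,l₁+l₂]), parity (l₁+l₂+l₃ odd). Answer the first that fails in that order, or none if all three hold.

none

Σmᵢ = 0  ✓
l₃∈[|l₁−l₂|,l₁+l₂]=[2,6], have l₃=6  ✓
Σlᵢ = 12 ⇒ even  ✓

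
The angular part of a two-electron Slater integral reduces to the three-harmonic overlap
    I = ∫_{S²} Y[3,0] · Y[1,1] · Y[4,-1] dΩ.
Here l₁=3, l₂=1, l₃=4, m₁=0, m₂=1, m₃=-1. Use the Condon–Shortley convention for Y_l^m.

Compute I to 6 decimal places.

Rules hold: Σm=0, L=8 even, 2≤4≤4.
N = 7·3·9 = 189
Δ = 0!·6!·2!/9! = 1/252
Racah Σ t=0..0: t=0:+1/36 = 1/36
⇒ 3j(3 1 4; 0 0 0)² = 4/63, sgn +1
Racah Σ t=0..0: t=0:+1/72 = 1/72
⇒ 3j(3 1 4; 0 1 -1)² = 5/126, sgn -1
4πI² = N·(3j₀)²·(3jₘ)² = 10/21
I = -1·√(0.47619/4π) = -0.19466390

-0.194664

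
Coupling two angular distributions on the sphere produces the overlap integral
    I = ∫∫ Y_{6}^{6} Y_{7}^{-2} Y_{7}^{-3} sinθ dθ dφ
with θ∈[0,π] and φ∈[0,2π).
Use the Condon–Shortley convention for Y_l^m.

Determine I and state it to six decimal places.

0.000000

Σmᵢ = 1 ≠ 0, so the φ-integral vanishes; I = 0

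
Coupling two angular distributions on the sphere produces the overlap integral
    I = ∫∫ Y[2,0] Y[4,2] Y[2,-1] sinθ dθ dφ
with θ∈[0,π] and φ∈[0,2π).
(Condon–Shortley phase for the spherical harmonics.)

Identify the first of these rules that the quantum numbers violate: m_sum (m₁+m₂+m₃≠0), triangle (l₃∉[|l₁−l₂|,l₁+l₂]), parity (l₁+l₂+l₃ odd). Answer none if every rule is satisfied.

Σmᵢ = 1  ✗
l₃∈[|l₁−l₂|,l₁+l₂]=[2,6], have l₃=2
Σlᵢ = 8 ⇒ even

m_sum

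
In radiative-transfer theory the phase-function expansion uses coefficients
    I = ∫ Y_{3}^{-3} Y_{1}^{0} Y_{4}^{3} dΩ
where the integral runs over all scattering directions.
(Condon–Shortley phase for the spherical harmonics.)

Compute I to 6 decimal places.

-0.162868

Checks pass: Σm=0; 8 even; l₃=4∈[2,4].
(2·3+1)(2·1+1)(2·4+1) = 189
Δ: 0! 6! 2! / 9! → 1/252
sum: t=0:+1/36 = 1/36
3j²(3 1 4; 0 0 0) = Δ·Π!·Σ² = 4/63  (sign +1)
sum: t=0:+1/720 = 1/720
3j²(3 1 4; -3 0 3) = Δ·Π!·Σ² = 1/36  (sign -1)
combine: 4πI² = 189·4/63·1/36 = 1/3
take √, sign -1: I = -0.16286750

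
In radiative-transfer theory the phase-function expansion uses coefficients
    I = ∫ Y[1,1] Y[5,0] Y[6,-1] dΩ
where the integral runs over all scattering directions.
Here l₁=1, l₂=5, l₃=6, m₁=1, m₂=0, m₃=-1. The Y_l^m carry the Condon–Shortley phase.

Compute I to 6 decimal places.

-0.187239

Rules hold: Σm=0, L=12 even, 4≤6≤6.
N = 3·11·13 = 429
Δ = 0!·2!·10!/13! = 1/858
Racah Σ t=0..0: t=0:+1/14400 = 1/14400
⇒ 3j(1 5 6; 0 0 0)² = 6/143, sgn +1
Racah Σ t=0..0: t=0:+1/28800 = 1/28800
⇒ 3j(1 5 6; 1 0 -1)² = 7/286, sgn -1
4πI² = N·(3j₀)²·(3jₘ)² = 63/143
I = -1·√(0.440559/4π) = -0.18723944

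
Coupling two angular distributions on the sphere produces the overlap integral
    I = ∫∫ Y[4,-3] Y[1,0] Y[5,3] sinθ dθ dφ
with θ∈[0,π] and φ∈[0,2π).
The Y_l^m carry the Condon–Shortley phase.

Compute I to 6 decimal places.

m-sum 0 ✓  L=10 even ✓  3≤5≤5 ✓
Π(2lᵢ+1) = 9×3×11 = 297
triangle coeff Δ(4,1,5) = 1/495
Σ_t [0,0]: t=0:+1/576 = 1/576
(3j)²=5/99 [(4 1 5; 0 0 0)], sign=-1
Σ_t [0,0]: t=0:+1/5040 = 1/5040
(3j)²=16/495 [(4 1 5; -3 0 3)], sign=+1
⇒ 4πI² = 16/33
I = (-1)√(16/33/(4π)) = -0.19642560

-0.196426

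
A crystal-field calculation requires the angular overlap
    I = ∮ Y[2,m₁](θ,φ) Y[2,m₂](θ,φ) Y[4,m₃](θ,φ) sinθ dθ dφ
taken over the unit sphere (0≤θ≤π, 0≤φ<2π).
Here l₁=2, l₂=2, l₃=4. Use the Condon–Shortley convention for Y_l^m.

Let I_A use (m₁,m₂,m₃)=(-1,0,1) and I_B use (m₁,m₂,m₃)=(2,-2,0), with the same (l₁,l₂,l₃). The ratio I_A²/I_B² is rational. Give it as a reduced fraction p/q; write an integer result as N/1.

30/1

Same 2,2,4: normalisation and zero-m 3j drop out of the ratio.
A: Δ: 0! 4! 4! / 9! → 1/630; sum: t=0:+1/24 = 1/24; 3j²(2 2 4; -1 0 1) = Δ·Π!·Σ² = 1/21  (sign -1)
B: Δ: 0! 4! 4! / 9! → 1/630; sum: t=0:+1/576 = 1/576; 3j²(2 2 4; 2 -2 0) = Δ·Π!·Σ² = 1/630  (sign +1)
I_A²/I_B² = (1/21)/(1/630) = 30/1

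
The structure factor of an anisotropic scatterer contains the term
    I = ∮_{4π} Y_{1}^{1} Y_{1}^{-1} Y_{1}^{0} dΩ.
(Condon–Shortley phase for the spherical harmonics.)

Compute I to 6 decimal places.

0.000000

L=3 odd ⇒ parity kills the (l;000) factor ⇒ I = 0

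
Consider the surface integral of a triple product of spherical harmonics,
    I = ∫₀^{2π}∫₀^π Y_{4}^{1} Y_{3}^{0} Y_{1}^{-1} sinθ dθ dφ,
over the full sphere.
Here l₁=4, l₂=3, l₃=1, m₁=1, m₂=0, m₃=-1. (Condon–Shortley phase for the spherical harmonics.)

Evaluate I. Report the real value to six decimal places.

-0.194664

Rules hold: Σm=0, L=8 even, 1≤1≤7.
N = 9·7·3 = 189
Δ = 6!·2!·0!/9! = 1/252
Racah Σ t=3..3: t=3:−1/36 = -1/36
⇒ 3j(4 3 1; 0 0 0)² = 4/63, sgn +1
Racah Σ t=3..3: t=3:−1/72 = -1/72
⇒ 3j(4 3 1; 1 0 -1)² = 5/126, sgn -1
4πI² = N·(3j₀)²·(3jₘ)² = 10/21
I = -1·√(0.47619/4π) = -0.19466390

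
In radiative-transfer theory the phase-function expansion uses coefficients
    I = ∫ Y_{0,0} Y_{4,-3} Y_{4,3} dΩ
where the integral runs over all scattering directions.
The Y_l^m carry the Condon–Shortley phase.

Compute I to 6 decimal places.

-0.282095

Rules hold: Σm=0, L=8 even, 4≤4≤4.
N = 1·9·9 = 81
Δ = 0!·0!·8!/9! = 1/9
Racah Σ t=0..0: t=0:+1/576 = 1/576
⇒ 3j(0 4 4; 0 0 0)² = 1/9, sgn +1
Racah Σ t=0..0: t=0:+1/5040 = 1/5040
⇒ 3j(0 4 4; 0 -3 3)² = 1/9, sgn -1
4πI² = N·(3j₀)²·(3jₘ)² = 1/1
I = -1·√(1/4π) = -0.28209479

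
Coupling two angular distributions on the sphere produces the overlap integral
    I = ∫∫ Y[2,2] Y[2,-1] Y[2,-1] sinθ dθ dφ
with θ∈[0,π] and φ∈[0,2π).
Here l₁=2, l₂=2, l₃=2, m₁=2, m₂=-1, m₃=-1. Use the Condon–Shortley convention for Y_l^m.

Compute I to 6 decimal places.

Rules hold: Σm=0, L=6 even, 0≤2≤4.
N = 5·5·5 = 125
Δ = 2!·2!·2!/7! = 1/630
Racah Σ t=0..2: t=0:+1/8 t=1:−1/1 t=2:+1/8 = -3/4
⇒ 3j(2 2 2; 0 0 0)² = 2/35, sgn -1
Racah Σ t=0..0: t=0:+1/4 = 1/4
⇒ 3j(2 2 2; 2 -1 -1)² = 3/35, sgn -1
4πI² = N·(3j₀)²·(3jₘ)² = 30/49
I = +1·√(0.612245/4π) = 0.22072812

0.220728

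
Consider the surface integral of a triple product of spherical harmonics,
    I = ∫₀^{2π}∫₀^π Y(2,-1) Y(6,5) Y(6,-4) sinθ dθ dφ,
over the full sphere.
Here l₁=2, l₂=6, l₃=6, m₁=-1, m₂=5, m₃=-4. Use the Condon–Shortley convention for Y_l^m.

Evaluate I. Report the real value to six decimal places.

-0.197649

m-sum 0 ✓  L=14 even ✓  4≤6≤8 ✓
Π(2lᵢ+1) = 5×13×13 = 845
triangle coeff Δ(2,6,6) = 1/90090
Σ_t [0,2]: t=0:+1/69120 t=1:−1/14400 t=2:+1/69120 = -7/172800
(3j)²=14/715 [(2 6 6; 0 0 0)], sign=-1
Σ_t [1,2]: t=1:−1/7257600 t=2:+1/725760 = 1/806400
(3j)²=27/910 [(2 6 6; -1 5 -4)], sign=+1
⇒ 4πI² = 27/55
I = (-1)√(27/55/(4π)) = -0.19764945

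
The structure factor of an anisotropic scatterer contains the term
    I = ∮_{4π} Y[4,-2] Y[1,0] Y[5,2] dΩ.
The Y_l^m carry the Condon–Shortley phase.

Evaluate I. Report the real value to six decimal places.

0.225034

Rules hold: Σm=0, L=10 even, 3≤5≤5.
N = 9·3·11 = 297
Δ = 0!·8!·2!/11! = 1/495
Racah Σ t=0..0: t=0:+1/576 = 1/576
⇒ 3j(4 1 5; 0 0 0)² = 5/99, sgn -1
Racah Σ t=0..0: t=0:+1/1440 = 1/1440
⇒ 3j(4 1 5; -2 0 2)² = 7/165, sgn -1
4πI² = N·(3j₀)²·(3jₘ)² = 7/11
I = +1·√(0.636364/4π) = 0.22503380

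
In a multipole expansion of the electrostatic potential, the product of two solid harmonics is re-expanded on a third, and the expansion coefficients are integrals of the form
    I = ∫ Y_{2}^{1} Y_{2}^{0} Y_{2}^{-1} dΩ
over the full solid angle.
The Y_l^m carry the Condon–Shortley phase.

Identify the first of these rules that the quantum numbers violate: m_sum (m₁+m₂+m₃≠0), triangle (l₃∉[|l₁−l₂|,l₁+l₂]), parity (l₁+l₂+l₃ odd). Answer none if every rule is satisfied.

none

azimuthal sum: 1 + 0 − 1 = 0  ✓
0 ≤ 2 ≤ 4 (triangle on l)  ✓
L = 2 + 2 + 2 = 6 (even)  ✓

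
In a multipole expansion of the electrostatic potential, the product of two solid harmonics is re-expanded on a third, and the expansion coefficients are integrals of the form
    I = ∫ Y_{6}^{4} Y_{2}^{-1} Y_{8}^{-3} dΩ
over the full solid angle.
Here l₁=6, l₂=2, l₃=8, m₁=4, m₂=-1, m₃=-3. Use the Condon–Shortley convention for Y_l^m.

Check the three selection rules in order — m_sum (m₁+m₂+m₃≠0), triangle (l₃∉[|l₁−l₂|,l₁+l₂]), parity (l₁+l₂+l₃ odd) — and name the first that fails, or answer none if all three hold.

Σmᵢ = 0  ✓
l₃∈[|l₁−l₂|,l₁+l₂]=[4,8], have l₃=8  ✓
Σlᵢ = 16 ⇒ even  ✓

none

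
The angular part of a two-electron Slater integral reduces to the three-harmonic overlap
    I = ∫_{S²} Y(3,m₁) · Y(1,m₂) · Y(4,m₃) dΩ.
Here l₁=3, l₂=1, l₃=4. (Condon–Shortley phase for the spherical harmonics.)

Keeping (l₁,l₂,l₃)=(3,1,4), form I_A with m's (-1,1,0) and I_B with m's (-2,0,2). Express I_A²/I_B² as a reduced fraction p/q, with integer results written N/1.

1/2

Same 3,1,4: normalisation and zero-m 3j drop out of the ratio.
A: Δ: 0! 6! 2! / 9! → 1/252; sum: t=0:+1/96 = 1/96; 3j²(3 1 4; -1 1 0) = Δ·Π!·Σ² = 1/42  (sign +1)
B: Δ: 0! 6! 2! / 9! → 1/252; sum: t=0:+1/120 = 1/120; 3j²(3 1 4; -2 0 2) = Δ·Π!·Σ² = 1/21  (sign +1)
I_A²/I_B² = (1/42)/(1/21) = 1/2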